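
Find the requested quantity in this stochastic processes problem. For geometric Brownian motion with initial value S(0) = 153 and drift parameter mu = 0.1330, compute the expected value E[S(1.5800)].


E[S(t)] = S(0) * exp(mu * t)
= 153 * exp(0.1330 * 1.5800)
= 153 * 1.2339
= 188.7792

188.7792


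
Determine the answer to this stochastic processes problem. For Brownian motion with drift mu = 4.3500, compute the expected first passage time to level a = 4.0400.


Expected first passage time = a/mu
= 4.0400/4.3500
= 0.9287

0.9287


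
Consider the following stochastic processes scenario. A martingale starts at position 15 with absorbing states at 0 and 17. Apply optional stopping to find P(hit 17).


By optional stopping theorem: E(M at tau) = M(0) = 15
P(hit 17)*17 + P(hit 0)*0 = 15
P(hit 17) = (15 - 0)/(17 - 0) = 15/17 = 0.8824

0.8824


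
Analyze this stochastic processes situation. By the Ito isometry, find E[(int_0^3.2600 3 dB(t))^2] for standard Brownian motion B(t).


By Ito isometry: E[(int f dB)^2] = int f^2 dt
= 3^2 * 3.2600
= 9 * 3.2600 = 29.3400

29.3400


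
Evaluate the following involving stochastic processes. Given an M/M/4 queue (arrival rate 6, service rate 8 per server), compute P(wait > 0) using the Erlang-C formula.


a = lambda/mu = 0.7500
rho = a/c = 0.1875
Erlang-C formula applied:
C(c,a) = 0.0077

0.0077


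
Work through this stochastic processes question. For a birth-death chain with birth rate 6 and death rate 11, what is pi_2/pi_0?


For birth-death process, pi_n/pi_0 = (lambda/mu)^n
= (6/11)^2
= 0.2975

0.2975


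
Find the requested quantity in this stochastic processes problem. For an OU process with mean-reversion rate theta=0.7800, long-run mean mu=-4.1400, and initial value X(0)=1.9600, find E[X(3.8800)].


E[X(t)] = mu + (X(0) - mu)*exp(-theta*t)
= -4.1400 + (1.9600 - -4.1400)*exp(-0.7800*3.8800)
= -4.1400 + 6.1000 * 0.0485
= -3.8442

-3.8442


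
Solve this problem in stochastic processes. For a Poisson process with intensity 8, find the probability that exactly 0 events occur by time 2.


P(N(t)=k) = (lambda*t)^k * exp(-lambda*t) / k!
lambda*t = 16
= 16^0 * exp(-16) / 0!
= 1 * 1.1254e-07 / 1
= 1.1254e-07

1.1254e-07


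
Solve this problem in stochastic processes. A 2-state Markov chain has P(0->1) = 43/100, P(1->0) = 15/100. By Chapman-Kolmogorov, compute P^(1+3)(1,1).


P^4 = P^1 * P^3
Computing via matrix multiplication of the transition matrix.
Entry (1,1) of P^4 = 0.7494

0.7494


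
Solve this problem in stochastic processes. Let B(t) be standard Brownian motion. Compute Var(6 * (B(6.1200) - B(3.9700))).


Var(alpha*(B(t)-B(s))) = alpha^2 * (t-s)
= 6^2 * (6.1200 - 3.9700)
= 36 * 2.1500
= 77.4000

77.4000


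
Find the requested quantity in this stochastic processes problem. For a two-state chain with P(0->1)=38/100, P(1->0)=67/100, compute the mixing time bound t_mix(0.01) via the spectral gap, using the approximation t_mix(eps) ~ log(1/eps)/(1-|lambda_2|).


lambda_2 = |1 - p01 - p10| = |1 - 0.3800 - 0.6700| = 0.0500
t_mix ~ log(1/eps)/(1 - |lambda_2|)
= log(100)/(1 - 0.0500) = 4.6052/0.9500
= 4.8475

4.8475


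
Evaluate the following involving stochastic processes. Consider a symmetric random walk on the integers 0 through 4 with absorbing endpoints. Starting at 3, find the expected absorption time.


For symmetric RW on 0,...,N with absorbing barriers, E(i) = i*(N-i)
E(3) = 3 * 1 = 3

3


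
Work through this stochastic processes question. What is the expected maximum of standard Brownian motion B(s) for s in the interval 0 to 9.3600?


E(max B(s)) = sqrt(2t/pi)
= sqrt(2*9.3600/pi)
= sqrt(5.9588)
= 2.4411

2.4411


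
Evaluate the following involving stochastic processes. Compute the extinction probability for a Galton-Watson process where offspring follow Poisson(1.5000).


Since mu = 1.5000 > 1, extinction prob q < 1.
Solve s = exp(mu*(s-1)) iteratively.
q = 0.4172

0.4172


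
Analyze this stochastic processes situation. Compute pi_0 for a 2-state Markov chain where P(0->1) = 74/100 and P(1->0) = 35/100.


Stationary distribution: pi_0 = p10/(p01+p10), pi_1 = p01/(p01+p10)
p01 = 0.7400, p10 = 0.3500
pi_0 = 0.3211

0.3211


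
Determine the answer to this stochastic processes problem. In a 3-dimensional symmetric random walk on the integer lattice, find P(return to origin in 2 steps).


P(return in 2 steps) = P(reverse first step) = 1/(2d)
= 1/6
= 0.1667

0.1667


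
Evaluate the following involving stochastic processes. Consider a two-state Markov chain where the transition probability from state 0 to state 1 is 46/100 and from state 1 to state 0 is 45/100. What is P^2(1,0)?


Computing P^2 by matrix multiplication.
P = [[0.5400, 0.4600], [0.4500, 0.5500]]
After raising P to the power 2:
P^2(1,0) = 0.4905

0.4905


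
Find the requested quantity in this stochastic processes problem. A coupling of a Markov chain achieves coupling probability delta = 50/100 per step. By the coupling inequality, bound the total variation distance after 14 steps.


TV distance bound <= (1-delta)^n
= (1 - 0.5000)^14
= 0.5000^14
= 6.1035e-05

6.1035e-05


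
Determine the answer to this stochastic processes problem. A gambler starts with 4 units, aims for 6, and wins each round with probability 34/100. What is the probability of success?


Gambler's ruin formula:
r = q/p = 0.6600/0.3400 = 1.9412
P(win) = (1 - r^i)/(1 - r^N)
= (1 - 1.9412^4)/(1 - 1.9412^6)
= 0.2514

0.2514


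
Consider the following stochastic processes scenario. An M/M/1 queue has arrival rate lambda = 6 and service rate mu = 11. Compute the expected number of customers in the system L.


rho = 6/11 = 0.5455
L = rho/(1-rho)
= 0.5455/0.4545
= 1.2000

1.2000


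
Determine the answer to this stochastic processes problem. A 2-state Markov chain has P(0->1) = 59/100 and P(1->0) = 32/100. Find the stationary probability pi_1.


Stationary distribution: pi_0 = p10/(p01+p10), pi_1 = p01/(p01+p10)
p01 = 0.5900, p10 = 0.3200
pi_1 = 0.6484

0.6484


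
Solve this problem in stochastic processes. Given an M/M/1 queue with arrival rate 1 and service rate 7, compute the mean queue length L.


rho = 1/7 = 0.1429
L = rho/(1-rho)
= 0.1429/0.8571
= 0.1667

0.1667


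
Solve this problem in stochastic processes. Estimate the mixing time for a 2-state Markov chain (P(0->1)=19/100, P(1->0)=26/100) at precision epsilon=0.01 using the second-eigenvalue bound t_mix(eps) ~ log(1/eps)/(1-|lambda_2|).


lambda_2 = |1 - p01 - p10| = |1 - 0.1900 - 0.2600| = 0.5500
t_mix ~ log(1/eps)/(1 - |lambda_2|)
= log(100)/(1 - 0.5500) = 4.6052/0.4500
= 10.2337

10.2337


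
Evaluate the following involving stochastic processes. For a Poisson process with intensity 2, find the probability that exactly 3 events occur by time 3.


P(N(t)=k) = (lambda*t)^k * exp(-lambda*t) / k!
lambda*t = 6
= 6^3 * exp(-6) / 3!
= 216 * 0.0025 / 6
= 0.0892

0.0892


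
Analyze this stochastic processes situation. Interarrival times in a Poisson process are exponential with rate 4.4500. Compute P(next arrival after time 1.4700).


P(X > t) = exp(-lambda * t)
= exp(-4.4500 * 1.4700)
= exp(-6.5415) = 0.0014

0.0014


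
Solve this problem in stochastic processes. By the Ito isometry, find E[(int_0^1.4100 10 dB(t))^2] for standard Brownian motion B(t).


By Ito isometry: E[(int f dB)^2] = int f^2 dt
= 10^2 * 1.4100
= 100 * 1.4100 = 141.0000

141.0000


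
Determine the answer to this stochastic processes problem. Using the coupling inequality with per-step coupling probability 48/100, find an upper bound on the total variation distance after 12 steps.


TV distance bound <= (1-delta)^n
= (1 - 0.4800)^12
= 0.5200^12
= 3.9088e-04

3.9088e-04


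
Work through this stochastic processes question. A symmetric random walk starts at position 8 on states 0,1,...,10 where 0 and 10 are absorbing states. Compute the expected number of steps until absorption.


For symmetric RW on 0,...,N with absorbing barriers, E(i) = i*(N-i)
E(8) = 8 * 2 = 16

16


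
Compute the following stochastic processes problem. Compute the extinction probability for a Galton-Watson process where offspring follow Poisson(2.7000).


Since mu = 2.7000 > 1, extinction prob q < 1.
Solve s = exp(mu*(s-1)) iteratively.
q = 0.0844

0.0844


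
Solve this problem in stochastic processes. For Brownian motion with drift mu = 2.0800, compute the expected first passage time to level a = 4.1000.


Expected first passage time = a/mu
= 4.1000/2.0800
= 1.9712

1.9712


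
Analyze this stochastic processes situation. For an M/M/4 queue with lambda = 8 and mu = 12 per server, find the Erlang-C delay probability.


a = lambda/mu = 0.6667
rho = a/c = 0.1667
Erlang-C formula applied:
C(c,a) = 0.0051

0.0051


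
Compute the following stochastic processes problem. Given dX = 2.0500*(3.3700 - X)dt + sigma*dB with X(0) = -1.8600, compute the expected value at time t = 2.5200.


E[X(t)] = mu + (X(0) - mu)*exp(-theta*t)
= 3.3700 + (-1.8600 - 3.3700)*exp(-2.0500*2.5200)
= 3.3700 + -5.2300 * 0.0057
= 3.3402

3.3402


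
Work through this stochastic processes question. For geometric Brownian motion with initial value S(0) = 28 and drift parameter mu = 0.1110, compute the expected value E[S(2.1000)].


E[S(t)] = S(0) * exp(mu * t)
= 28 * exp(0.1110 * 2.1000)
= 28 * 1.2625
= 35.3502

35.3502


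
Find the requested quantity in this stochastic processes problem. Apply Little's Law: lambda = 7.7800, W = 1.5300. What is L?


Little's Law: L = lambda * W
= 7.7800 * 1.5300
= 11.9034

11.9034


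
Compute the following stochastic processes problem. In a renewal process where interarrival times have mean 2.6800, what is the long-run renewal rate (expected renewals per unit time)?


Long-run renewal rate = 1/E(X)
= 1/2.6800
= 0.3731

0.3731


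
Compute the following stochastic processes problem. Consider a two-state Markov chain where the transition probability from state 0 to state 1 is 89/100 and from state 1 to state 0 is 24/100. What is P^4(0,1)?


Computing P^4 by matrix multiplication.
P = [[0.1100, 0.8900], [0.2400, 0.7600]]
After raising P to the power 4:
P^4(0,1) = 0.7874

0.7874


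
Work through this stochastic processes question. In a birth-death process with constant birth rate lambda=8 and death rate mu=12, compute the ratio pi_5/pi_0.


For birth-death process, pi_n/pi_0 = (lambda/mu)^n
= (8/12)^5
= 0.1317

0.1317


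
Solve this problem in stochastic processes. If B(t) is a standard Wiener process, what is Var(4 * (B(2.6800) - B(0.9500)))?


Var(alpha*(B(t)-B(s))) = alpha^2 * (t-s)
= 4^2 * (2.6800 - 0.9500)
= 16 * 1.7300
= 27.6800

27.6800


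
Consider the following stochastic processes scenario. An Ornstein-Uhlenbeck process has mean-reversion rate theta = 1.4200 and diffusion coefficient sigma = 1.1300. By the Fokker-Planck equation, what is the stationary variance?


Stationary variance = sigma^2 / (2*theta)
= 1.1300^2 / (2*1.4200)
= 1.2769 / 2.8400
= 0.4496

0.4496


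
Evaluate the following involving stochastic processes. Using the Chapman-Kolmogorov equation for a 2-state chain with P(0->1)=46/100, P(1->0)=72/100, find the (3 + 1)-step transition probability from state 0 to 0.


P^4 = P^3 * P^1
Computing via matrix multiplication of the transition matrix.
Entry (0,0) of P^4 = 0.6106

0.6106


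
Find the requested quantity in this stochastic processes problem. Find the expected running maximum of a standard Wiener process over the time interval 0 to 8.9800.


E(max B(s)) = sqrt(2t/pi)
= sqrt(2*8.9800/pi)
= sqrt(5.7168)
= 2.3910

2.3910


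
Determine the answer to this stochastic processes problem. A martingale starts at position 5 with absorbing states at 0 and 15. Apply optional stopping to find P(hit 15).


By optional stopping theorem: E(M at tau) = M(0) = 5
P(hit 15)*15 + P(hit 0)*0 = 5
P(hit 15) = (5 - 0)/(15 - 0) = 1/3 = 0.3333

0.3333


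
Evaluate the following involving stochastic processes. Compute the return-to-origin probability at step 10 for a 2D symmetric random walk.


P = C(10,5)^2 / 4^10
= 252^2 / 1048576
= 63504 / 1048576
= 0.0606

0.0606


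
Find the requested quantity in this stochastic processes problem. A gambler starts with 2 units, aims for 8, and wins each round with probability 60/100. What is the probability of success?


Gambler's ruin formula:
r = q/p = 0.4000/0.6000 = 0.6667
P(win) = (1 - r^i)/(1 - r^N)
= (1 - 0.6667^2)/(1 - 0.6667^8)
= 0.5781

0.5781


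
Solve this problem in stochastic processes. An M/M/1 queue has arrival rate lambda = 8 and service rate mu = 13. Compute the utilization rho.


rho = lambda/mu
= 8/13
= 0.6154

0.6154


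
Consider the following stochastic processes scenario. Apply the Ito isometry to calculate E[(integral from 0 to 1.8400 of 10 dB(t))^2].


By Ito isometry: E[(int f dB)^2] = int f^2 dt
= 10^2 * 1.8400
= 100 * 1.8400 = 184.0000

184.0000


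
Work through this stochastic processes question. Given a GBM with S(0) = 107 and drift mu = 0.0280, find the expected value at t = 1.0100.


E[S(t)] = S(0) * exp(mu * t)
= 107 * exp(0.0280 * 1.0100)
= 107 * 1.0287
= 110.0692

110.0692


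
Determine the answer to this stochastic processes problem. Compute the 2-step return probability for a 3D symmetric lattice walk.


P(return in 2 steps) = P(reverse first step) = 1/(2d)
= 1/6
= 0.1667

0.1667


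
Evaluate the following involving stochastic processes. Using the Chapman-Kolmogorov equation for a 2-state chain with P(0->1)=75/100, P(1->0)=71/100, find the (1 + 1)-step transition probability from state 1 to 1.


P^2 = P^1 * P^1
Computing via matrix multiplication of the transition matrix.
Entry (1,1) of P^2 = 0.6166

0.6166


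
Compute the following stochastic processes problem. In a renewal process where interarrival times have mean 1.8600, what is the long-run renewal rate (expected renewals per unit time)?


Long-run renewal rate = 1/E(X)
= 1/1.8600
= 0.5376

0.5376


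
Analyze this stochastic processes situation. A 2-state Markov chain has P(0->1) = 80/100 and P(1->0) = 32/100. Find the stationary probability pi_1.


Stationary distribution: pi_0 = p10/(p01+p10), pi_1 = p01/(p01+p10)
p01 = 0.8000, p10 = 0.3200
pi_1 = 0.7143

0.7143


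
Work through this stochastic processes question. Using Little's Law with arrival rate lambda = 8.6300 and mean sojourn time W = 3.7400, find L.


Little's Law: L = lambda * W
= 8.6300 * 3.7400
= 32.2762

32.2762


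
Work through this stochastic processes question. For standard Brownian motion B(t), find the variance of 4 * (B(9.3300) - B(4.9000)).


Var(alpha*(B(t)-B(s))) = alpha^2 * (t-s)
= 4^2 * (9.3300 - 4.9000)
= 16 * 4.4300
= 70.8800

70.8800


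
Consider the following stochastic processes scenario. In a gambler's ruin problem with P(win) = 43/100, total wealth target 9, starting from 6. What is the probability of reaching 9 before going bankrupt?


Gambler's ruin formula:
r = q/p = 0.5700/0.4300 = 1.3256
P(win) = (1 - r^i)/(1 - r^N)
= (1 - 1.3256^6)/(1 - 1.3256^9)
= 0.3803

0.3803


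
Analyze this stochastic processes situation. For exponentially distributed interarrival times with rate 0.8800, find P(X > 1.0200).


P(X > t) = exp(-lambda * t)
= exp(-0.8800 * 1.0200)
= exp(-0.8976) = 0.4075

0.4075


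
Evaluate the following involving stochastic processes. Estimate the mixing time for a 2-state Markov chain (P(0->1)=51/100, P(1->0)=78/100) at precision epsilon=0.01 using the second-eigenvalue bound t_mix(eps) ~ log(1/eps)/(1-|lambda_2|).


lambda_2 = |1 - p01 - p10| = |1 - 0.5100 - 0.7800| = 0.2900
t_mix ~ log(1/eps)/(1 - |lambda_2|)
= log(100)/(1 - 0.2900) = 4.6052/0.7100
= 6.4862

6.4862


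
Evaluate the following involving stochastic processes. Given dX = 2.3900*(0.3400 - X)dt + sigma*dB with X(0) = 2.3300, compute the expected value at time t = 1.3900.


E[X(t)] = mu + (X(0) - mu)*exp(-theta*t)
= 0.3400 + (2.3300 - 0.3400)*exp(-2.3900*1.3900)
= 0.3400 + 1.9900 * 0.0361
= 0.4118

0.4118


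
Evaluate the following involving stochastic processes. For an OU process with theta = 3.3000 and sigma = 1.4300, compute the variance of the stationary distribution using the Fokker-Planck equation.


Stationary variance = sigma^2 / (2*theta)
= 1.4300^2 / (2*3.3000)
= 2.0449 / 6.6000
= 0.3098

0.3098


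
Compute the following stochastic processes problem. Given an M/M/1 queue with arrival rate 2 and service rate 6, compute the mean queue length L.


rho = 2/6 = 0.3333
L = rho/(1-rho)
= 0.3333/0.6667
= 0.5000

0.5000


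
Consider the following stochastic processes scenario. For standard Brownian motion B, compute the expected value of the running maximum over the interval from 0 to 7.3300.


E(max B(s)) = sqrt(2t/pi)
= sqrt(2*7.3300/pi)
= sqrt(4.6664)
= 2.1602

2.1602


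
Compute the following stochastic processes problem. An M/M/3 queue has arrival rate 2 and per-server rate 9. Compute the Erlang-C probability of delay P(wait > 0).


a = lambda/mu = 0.2222
rho = a/c = 0.0741
Erlang-C formula applied:
C(c,a) = 0.0016

0.0016


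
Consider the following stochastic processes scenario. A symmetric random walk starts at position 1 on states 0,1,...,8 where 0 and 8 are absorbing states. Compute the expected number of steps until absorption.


For symmetric RW on 0,...,N with absorbing barriers, E(i) = i*(N-i)
E(1) = 1 * 7 = 7

7


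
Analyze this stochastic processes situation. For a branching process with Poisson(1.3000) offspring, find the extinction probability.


Since mu = 1.3000 > 1, extinction prob q < 1.
Solve s = exp(mu*(s-1)) iteratively.
q = 0.5770

0.5770


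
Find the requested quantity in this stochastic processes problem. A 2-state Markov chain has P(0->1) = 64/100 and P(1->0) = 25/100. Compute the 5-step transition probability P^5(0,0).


Computing P^5 by matrix multiplication.
P = [[0.3600, 0.6400], [0.2500, 0.7500]]
After raising P to the power 5:
P^5(0,0) = 0.2809

0.2809


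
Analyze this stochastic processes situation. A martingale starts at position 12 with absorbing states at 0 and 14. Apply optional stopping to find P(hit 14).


By optional stopping theorem: E(M at tau) = M(0) = 12
P(hit 14)*14 + P(hit 0)*0 = 12
P(hit 14) = (12 - 0)/(14 - 0) = 6/7 = 0.8571

0.8571


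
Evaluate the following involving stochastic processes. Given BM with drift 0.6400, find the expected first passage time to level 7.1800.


Expected first passage time = a/mu
= 7.1800/0.6400
= 11.2188

11.2188


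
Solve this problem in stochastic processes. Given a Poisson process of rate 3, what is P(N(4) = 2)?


P(N(t)=k) = (lambda*t)^k * exp(-lambda*t) / k!
lambda*t = 12
= 12^2 * exp(-12) / 2!
= 144 * 6.1442e-06 / 2
= 4.4238e-04

4.4238e-04


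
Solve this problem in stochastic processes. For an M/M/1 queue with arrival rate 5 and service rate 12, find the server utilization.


rho = lambda/mu
= 5/12
= 0.4167

0.4167


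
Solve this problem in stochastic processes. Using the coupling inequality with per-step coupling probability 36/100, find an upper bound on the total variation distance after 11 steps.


TV distance bound <= (1-delta)^n
= (1 - 0.3600)^11
= 0.6400^11
= 0.0074

0.0074


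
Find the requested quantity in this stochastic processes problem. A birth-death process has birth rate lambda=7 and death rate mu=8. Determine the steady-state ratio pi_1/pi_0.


For birth-death process, pi_n/pi_0 = (lambda/mu)^n
= (7/8)^1
= 0.8750

0.8750


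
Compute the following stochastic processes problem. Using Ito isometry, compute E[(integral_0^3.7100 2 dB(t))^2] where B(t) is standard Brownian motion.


By Ito isometry: E[(int f dB)^2] = int f^2 dt
= 2^2 * 3.7100
= 4 * 3.7100 = 14.8400

14.8400


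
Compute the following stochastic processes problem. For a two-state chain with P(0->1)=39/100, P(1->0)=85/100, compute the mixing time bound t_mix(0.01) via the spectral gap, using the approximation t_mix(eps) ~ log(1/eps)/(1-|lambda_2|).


lambda_2 = |1 - p01 - p10| = |1 - 0.3900 - 0.8500| = 0.2400
t_mix ~ log(1/eps)/(1 - |lambda_2|)
= log(100)/(1 - 0.2400) = 4.6052/0.7600
= 6.0594

6.0594


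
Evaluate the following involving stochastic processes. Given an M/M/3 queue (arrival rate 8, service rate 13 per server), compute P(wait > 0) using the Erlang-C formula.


a = lambda/mu = 0.6154
rho = a/c = 0.2051
Erlang-C formula applied:
C(c,a) = 0.0264

0.0264


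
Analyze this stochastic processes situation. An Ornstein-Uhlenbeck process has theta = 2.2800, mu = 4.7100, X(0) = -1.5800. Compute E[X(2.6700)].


E[X(t)] = mu + (X(0) - mu)*exp(-theta*t)
= 4.7100 + (-1.5800 - 4.7100)*exp(-2.2800*2.6700)
= 4.7100 + -6.2900 * 0.0023
= 4.6957

4.6957


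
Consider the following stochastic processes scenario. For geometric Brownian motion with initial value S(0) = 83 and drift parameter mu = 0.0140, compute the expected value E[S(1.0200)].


E[S(t)] = S(0) * exp(mu * t)
= 83 * exp(0.0140 * 1.0200)
= 83 * 1.0144
= 84.1937

84.1937


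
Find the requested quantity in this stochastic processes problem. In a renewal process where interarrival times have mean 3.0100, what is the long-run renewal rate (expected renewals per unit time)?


Long-run renewal rate = 1/E(X)
= 1/3.0100
= 0.3322

0.3322


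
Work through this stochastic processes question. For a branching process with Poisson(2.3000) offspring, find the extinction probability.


Since mu = 2.3000 > 1, extinction prob q < 1.
Solve s = exp(mu*(s-1)) iteratively.
q = 0.1376

0.1376


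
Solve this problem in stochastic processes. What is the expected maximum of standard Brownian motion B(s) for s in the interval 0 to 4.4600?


E(max B(s)) = sqrt(2t/pi)
= sqrt(2*4.4600/pi)
= sqrt(2.8393)
= 1.6850

1.6850


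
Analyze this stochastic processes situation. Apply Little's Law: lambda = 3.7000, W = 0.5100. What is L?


Little's Law: L = lambda * W
= 3.7000 * 0.5100
= 1.8870

1.8870


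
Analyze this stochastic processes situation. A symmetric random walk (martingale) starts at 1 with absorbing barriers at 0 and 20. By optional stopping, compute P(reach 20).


By optional stopping theorem: E(M at tau) = M(0) = 1
P(hit 20)*20 + P(hit 0)*0 = 1
P(hit 20) = (1 - 0)/(20 - 0) = 1/20 = 0.0500

0.0500


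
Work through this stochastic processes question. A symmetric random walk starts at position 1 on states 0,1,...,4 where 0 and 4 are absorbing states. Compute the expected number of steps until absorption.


For symmetric RW on 0,...,N with absorbing barriers, E(i) = i*(N-i)
E(1) = 1 * 3 = 3

3


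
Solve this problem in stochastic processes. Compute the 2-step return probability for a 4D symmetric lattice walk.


P(return in 2 steps) = P(reverse first step) = 1/(2d)
= 1/8
= 0.1250

0.1250


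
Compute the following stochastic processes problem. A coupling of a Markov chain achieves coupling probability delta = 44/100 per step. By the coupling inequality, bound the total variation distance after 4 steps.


TV distance bound <= (1-delta)^n
= (1 - 0.4400)^4
= 0.5600^4
= 0.0983

0.0983


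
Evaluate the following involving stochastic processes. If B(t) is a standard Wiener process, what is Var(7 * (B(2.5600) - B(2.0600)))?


Var(alpha*(B(t)-B(s))) = alpha^2 * (t-s)
= 7^2 * (2.5600 - 2.0600)
= 49 * 0.5000
= 24.5000

24.5000


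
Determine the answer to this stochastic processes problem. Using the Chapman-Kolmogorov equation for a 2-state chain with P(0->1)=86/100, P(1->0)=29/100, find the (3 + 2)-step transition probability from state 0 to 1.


P^5 = P^3 * P^2
Computing via matrix multiplication of the transition matrix.
Entry (0,1) of P^5 = 0.7479

0.7479


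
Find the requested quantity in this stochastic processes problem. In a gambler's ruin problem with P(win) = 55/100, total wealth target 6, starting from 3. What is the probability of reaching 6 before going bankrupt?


Gambler's ruin formula:
r = q/p = 0.4500/0.5500 = 0.8182
P(win) = (1 - r^i)/(1 - r^N)
= (1 - 0.8182^3)/(1 - 0.8182^6)
= 0.6461

0.6461


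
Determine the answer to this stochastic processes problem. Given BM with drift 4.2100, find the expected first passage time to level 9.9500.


Expected first passage time = a/mu
= 9.9500/4.2100
= 2.3634

2.3634


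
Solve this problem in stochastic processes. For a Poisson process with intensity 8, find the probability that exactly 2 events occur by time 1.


P(N(t)=k) = (lambda*t)^k * exp(-lambda*t) / k!
lambda*t = 8
= 8^2 * exp(-8) / 2!
= 64 * 3.3546e-04 / 2
= 0.0107

0.0107


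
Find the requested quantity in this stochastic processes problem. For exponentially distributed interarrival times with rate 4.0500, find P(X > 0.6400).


P(X > t) = exp(-lambda * t)
= exp(-4.0500 * 0.6400)
= exp(-2.5920) = 0.0749

0.0749


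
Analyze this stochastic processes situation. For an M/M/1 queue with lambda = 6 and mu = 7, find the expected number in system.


rho = 6/7 = 0.8571
L = rho/(1-rho)
= 0.8571/0.1429
= 6.0000

6.0000


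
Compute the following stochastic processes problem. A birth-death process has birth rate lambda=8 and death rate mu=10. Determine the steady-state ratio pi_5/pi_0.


For birth-death process, pi_n/pi_0 = (lambda/mu)^n
= (8/10)^5
= 0.3277

0.3277


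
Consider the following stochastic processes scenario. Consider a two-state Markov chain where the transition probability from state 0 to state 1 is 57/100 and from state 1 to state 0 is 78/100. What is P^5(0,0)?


Computing P^5 by matrix multiplication.
P = [[0.4300, 0.5700], [0.7800, 0.2200]]
After raising P to the power 5:
P^5(0,0) = 0.5756

0.5756


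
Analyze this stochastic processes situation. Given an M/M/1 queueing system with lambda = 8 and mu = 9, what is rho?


rho = lambda/mu
= 8/9
= 0.8889

0.8889


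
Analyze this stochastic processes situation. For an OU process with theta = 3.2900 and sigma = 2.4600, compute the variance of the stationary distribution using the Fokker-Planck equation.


Stationary variance = sigma^2 / (2*theta)
= 2.4600^2 / (2*3.2900)
= 6.0516 / 6.5800
= 0.9197

0.9197


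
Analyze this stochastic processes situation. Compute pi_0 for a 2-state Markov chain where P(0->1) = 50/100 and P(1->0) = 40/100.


Stationary distribution: pi_0 = p10/(p01+p10), pi_1 = p01/(p01+p10)
p01 = 0.5000, p10 = 0.4000
pi_0 = 0.4444

0.4444


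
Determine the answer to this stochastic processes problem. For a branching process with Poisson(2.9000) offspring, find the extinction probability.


Since mu = 2.9000 > 1, extinction prob q < 1.
Solve s = exp(mu*(s-1)) iteratively.
q = 0.0668

0.0668


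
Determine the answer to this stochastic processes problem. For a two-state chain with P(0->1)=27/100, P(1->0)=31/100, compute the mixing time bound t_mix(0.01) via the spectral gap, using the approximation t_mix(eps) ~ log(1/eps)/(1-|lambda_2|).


lambda_2 = |1 - p01 - p10| = |1 - 0.2700 - 0.3100| = 0.4200
t_mix ~ log(1/eps)/(1 - |lambda_2|)
= log(100)/(1 - 0.4200) = 4.6052/0.5800
= 7.9399

7.9399


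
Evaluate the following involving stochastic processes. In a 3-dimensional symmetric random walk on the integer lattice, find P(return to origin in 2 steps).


P(return in 2 steps) = P(reverse first step) = 1/(2d)
= 1/6
= 0.1667

0.1667


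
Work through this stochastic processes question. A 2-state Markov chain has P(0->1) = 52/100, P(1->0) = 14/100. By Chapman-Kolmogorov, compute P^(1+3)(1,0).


P^4 = P^1 * P^3
Computing via matrix multiplication of the transition matrix.
Entry (1,0) of P^4 = 0.2093

0.2093


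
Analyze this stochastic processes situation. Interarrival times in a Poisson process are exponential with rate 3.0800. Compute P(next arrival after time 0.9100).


P(X > t) = exp(-lambda * t)
= exp(-3.0800 * 0.9100)
= exp(-2.8028) = 0.0606

0.0606


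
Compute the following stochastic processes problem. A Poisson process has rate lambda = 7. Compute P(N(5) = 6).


P(N(t)=k) = (lambda*t)^k * exp(-lambda*t) / k!
lambda*t = 35
= 35^6 * exp(-35) / 6!
= 1838265625 * 6.3051e-16 / 720
= 1.6098e-09

1.6098e-09


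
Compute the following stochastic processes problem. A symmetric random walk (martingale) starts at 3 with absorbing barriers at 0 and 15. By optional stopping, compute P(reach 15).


By optional stopping theorem: E(M at tau) = M(0) = 3
P(hit 15)*15 + P(hit 0)*0 = 3
P(hit 15) = (3 - 0)/(15 - 0) = 1/5 = 0.2000

0.2000


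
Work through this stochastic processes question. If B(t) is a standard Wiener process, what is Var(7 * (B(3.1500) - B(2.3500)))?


Var(alpha*(B(t)-B(s))) = alpha^2 * (t-s)
= 7^2 * (3.1500 - 2.3500)
= 49 * 0.8000
= 39.2000

39.2000


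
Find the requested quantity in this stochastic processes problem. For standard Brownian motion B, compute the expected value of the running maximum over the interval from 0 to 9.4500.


E(max B(s)) = sqrt(2t/pi)
= sqrt(2*9.4500/pi)
= sqrt(6.0161)
= 2.4528

2.4528


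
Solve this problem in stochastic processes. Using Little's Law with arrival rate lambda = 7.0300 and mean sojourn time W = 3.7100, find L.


Little's Law: L = lambda * W
= 7.0300 * 3.7100
= 26.0813

26.0813


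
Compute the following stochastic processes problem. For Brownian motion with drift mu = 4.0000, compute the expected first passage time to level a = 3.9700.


Expected first passage time = a/mu
= 3.9700/4.0000
= 0.9925

0.9925


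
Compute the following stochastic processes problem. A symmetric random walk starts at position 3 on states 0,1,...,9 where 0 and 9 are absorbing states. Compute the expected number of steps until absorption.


For symmetric RW on 0,...,N with absorbing barriers, E(i) = i*(N-i)
E(3) = 3 * 6 = 18

18


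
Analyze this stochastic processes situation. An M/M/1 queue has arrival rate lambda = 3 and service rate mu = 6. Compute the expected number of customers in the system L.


rho = 3/6 = 0.5000
L = rho/(1-rho)
= 0.5000/0.5000
= 1.0000

1.0000


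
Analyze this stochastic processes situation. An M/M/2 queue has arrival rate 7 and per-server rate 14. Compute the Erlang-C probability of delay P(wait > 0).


a = lambda/mu = 0.5000
rho = a/c = 0.2500
Erlang-C formula applied:
C(c,a) = 0.1000

0.1000


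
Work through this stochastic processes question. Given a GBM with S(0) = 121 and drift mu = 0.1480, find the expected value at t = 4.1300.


E[S(t)] = S(0) * exp(mu * t)
= 121 * exp(0.1480 * 4.1300)
= 121 * 1.8427
= 222.9685

222.9685


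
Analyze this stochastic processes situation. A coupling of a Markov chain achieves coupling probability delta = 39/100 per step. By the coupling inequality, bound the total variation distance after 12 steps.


TV distance bound <= (1-delta)^n
= (1 - 0.3900)^12
= 0.6100^12
= 0.0027

0.0027


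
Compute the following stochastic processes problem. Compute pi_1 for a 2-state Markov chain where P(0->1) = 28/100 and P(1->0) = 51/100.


Stationary distribution: pi_0 = p10/(p01+p10), pi_1 = p01/(p01+p10)
p01 = 0.2800, p10 = 0.5100
pi_1 = 0.3544

0.3544


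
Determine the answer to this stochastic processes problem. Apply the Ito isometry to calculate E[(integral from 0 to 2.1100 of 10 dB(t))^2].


By Ito isometry: E[(int f dB)^2] = int f^2 dt
= 10^2 * 2.1100
= 100 * 2.1100 = 211.0000

211.0000


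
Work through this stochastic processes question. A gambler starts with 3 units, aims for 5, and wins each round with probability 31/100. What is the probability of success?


Gambler's ruin formula:
r = q/p = 0.6900/0.3100 = 2.2258
P(win) = (1 - r^i)/(1 - r^N)
= (1 - 2.2258^3)/(1 - 2.2258^5)
= 0.1870

0.1870


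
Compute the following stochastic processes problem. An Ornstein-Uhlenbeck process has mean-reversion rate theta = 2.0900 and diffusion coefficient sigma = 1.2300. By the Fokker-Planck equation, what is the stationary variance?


Stationary variance = sigma^2 / (2*theta)
= 1.2300^2 / (2*2.0900)
= 1.5129 / 4.1800
= 0.3619

0.3619


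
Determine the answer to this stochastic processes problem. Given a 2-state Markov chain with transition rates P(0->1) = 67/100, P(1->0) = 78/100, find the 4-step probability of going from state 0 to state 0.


Computing P^4 by matrix multiplication.
P = [[0.3300, 0.6700], [0.7800, 0.2200]]
After raising P to the power 4:
P^4(0,0) = 0.5569

0.5569


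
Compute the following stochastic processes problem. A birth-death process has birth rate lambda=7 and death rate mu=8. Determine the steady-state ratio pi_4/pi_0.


For birth-death process, pi_n/pi_0 = (lambda/mu)^n
= (7/8)^4
= 0.5862

0.5862


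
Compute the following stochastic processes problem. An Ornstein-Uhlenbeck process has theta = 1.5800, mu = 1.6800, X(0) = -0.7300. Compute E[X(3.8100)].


E[X(t)] = mu + (X(0) - mu)*exp(-theta*t)
= 1.6800 + (-0.7300 - 1.6800)*exp(-1.5800*3.8100)
= 1.6800 + -2.4100 * 0.0024
= 1.6741

1.6741


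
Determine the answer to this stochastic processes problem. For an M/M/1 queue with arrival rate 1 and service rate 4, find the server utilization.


rho = lambda/mu
= 1/4
= 0.2500

0.2500


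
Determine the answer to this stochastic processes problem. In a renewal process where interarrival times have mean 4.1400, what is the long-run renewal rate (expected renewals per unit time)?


Long-run renewal rate = 1/E(X)
= 1/4.1400
= 0.2415

0.2415


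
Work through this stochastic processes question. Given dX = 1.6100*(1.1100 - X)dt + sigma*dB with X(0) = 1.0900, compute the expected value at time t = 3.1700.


E[X(t)] = mu + (X(0) - mu)*exp(-theta*t)
= 1.1100 + (1.0900 - 1.1100)*exp(-1.6100*3.1700)
= 1.1100 + -0.0200 * 0.0061
= 1.1099

1.1099


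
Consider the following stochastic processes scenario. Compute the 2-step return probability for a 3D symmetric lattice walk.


P(return in 2 steps) = P(reverse first step) = 1/(2d)
= 1/6
= 0.1667

0.1667


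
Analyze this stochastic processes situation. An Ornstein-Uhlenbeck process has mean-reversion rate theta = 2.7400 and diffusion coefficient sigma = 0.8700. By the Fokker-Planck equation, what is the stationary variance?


Stationary variance = sigma^2 / (2*theta)
= 0.8700^2 / (2*2.7400)
= 0.7569 / 5.4800
= 0.1381

0.1381


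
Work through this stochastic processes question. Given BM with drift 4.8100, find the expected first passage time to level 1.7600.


Expected first passage time = a/mu
= 1.7600/4.8100
= 0.3659

0.3659


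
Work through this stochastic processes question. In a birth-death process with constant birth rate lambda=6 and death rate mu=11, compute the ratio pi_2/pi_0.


For birth-death process, pi_n/pi_0 = (lambda/mu)^n
= (6/11)^2
= 0.2975

0.2975


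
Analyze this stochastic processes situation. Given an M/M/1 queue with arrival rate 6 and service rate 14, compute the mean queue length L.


rho = 6/14 = 0.4286
L = rho/(1-rho)
= 0.4286/0.5714
= 0.7500

0.7500


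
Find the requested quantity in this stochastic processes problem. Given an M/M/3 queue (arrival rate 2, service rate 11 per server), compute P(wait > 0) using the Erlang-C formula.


a = lambda/mu = 0.1818
rho = a/c = 0.0606
Erlang-C formula applied:
C(c,a) = 8.8909e-04

8.8909e-04


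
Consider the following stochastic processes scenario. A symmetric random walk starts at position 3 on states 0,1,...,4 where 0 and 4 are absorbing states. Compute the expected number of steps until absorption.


For symmetric RW on 0,...,N with absorbing barriers, E(i) = i*(N-i)
E(3) = 3 * 1 = 3

3


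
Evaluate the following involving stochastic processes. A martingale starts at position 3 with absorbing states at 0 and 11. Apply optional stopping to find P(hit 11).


By optional stopping theorem: E(M at tau) = M(0) = 3
P(hit 11)*11 + P(hit 0)*0 = 3
P(hit 11) = (3 - 0)/(11 - 0) = 3/11 = 0.2727

0.2727


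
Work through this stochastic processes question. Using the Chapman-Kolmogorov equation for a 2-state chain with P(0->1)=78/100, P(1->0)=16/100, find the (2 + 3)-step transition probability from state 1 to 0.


P^5 = P^2 * P^3
Computing via matrix multiplication of the transition matrix.
Entry (1,0) of P^5 = 0.1702

0.1702


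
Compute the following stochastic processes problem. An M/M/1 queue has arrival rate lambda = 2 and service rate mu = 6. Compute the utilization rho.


rho = lambda/mu
= 2/6
= 0.3333

0.3333


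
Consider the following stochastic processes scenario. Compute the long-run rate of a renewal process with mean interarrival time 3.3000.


Long-run renewal rate = 1/E(X)
= 1/3.3000
= 0.3030

0.3030


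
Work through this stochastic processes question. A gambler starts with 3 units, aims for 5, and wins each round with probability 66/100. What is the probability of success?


Gambler's ruin formula:
r = q/p = 0.3400/0.6600 = 0.5152
P(win) = (1 - r^i)/(1 - r^N)
= (1 - 0.5152^3)/(1 - 0.5152^5)
= 0.8958

0.8958


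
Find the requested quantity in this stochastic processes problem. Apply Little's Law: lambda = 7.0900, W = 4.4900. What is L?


Little's Law: L = lambda * W
= 7.0900 * 4.4900
= 31.8341

31.8341


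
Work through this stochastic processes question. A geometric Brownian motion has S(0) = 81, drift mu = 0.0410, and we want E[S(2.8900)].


E[S(t)] = S(0) * exp(mu * t)
= 81 * exp(0.0410 * 2.8900)
= 81 * 1.1258
= 91.1894

91.1894


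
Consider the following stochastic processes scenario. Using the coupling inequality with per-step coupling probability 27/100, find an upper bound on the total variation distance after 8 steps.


TV distance bound <= (1-delta)^n
= (1 - 0.2700)^8
= 0.7300^8
= 0.0806

0.0806


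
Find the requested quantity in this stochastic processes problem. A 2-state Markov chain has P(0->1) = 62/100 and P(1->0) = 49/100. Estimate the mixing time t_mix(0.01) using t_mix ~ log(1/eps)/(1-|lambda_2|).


lambda_2 = |1 - p01 - p10| = |1 - 0.6200 - 0.4900| = 0.1100
t_mix ~ log(1/eps)/(1 - |lambda_2|)
= log(100)/(1 - 0.1100) = 4.6052/0.8900
= 5.1743

5.1743


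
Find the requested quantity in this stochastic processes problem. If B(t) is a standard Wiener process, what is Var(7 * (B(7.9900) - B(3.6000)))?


Var(alpha*(B(t)-B(s))) = alpha^2 * (t-s)
= 7^2 * (7.9900 - 3.6000)
= 49 * 4.3900
= 215.1100

215.1100


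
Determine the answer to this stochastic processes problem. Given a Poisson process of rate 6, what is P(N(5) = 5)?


P(N(t)=k) = (lambda*t)^k * exp(-lambda*t) / k!
lambda*t = 30
= 30^5 * exp(-30) / 5!
= 24300000 * 9.3576e-14 / 120
= 1.8949e-08

1.8949e-08


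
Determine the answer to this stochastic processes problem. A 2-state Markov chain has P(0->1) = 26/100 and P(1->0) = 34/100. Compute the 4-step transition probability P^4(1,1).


Computing P^4 by matrix multiplication.
P = [[0.7400, 0.2600], [0.3400, 0.6600]]
After raising P to the power 4:
P^4(1,1) = 0.4478

0.4478


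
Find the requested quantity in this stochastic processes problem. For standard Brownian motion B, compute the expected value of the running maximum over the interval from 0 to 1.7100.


E(max B(s)) = sqrt(2t/pi)
= sqrt(2*1.7100/pi)
= sqrt(1.0886)
= 1.0434

1.0434


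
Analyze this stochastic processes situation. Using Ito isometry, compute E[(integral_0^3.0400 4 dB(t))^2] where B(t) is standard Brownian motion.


By Ito isometry: E[(int f dB)^2] = int f^2 dt
= 4^2 * 3.0400
= 16 * 3.0400 = 48.6400

48.6400


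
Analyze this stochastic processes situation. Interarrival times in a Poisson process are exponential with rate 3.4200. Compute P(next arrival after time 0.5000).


P(X > t) = exp(-lambda * t)
= exp(-3.4200 * 0.5000)
= exp(-1.7100) = 0.1809

0.1809


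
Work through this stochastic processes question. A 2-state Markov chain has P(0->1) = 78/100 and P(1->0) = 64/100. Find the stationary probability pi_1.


Stationary distribution: pi_0 = p10/(p01+p10), pi_1 = p01/(p01+p10)
p01 = 0.7800, p10 = 0.6400
pi_1 = 0.5493

0.5493
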